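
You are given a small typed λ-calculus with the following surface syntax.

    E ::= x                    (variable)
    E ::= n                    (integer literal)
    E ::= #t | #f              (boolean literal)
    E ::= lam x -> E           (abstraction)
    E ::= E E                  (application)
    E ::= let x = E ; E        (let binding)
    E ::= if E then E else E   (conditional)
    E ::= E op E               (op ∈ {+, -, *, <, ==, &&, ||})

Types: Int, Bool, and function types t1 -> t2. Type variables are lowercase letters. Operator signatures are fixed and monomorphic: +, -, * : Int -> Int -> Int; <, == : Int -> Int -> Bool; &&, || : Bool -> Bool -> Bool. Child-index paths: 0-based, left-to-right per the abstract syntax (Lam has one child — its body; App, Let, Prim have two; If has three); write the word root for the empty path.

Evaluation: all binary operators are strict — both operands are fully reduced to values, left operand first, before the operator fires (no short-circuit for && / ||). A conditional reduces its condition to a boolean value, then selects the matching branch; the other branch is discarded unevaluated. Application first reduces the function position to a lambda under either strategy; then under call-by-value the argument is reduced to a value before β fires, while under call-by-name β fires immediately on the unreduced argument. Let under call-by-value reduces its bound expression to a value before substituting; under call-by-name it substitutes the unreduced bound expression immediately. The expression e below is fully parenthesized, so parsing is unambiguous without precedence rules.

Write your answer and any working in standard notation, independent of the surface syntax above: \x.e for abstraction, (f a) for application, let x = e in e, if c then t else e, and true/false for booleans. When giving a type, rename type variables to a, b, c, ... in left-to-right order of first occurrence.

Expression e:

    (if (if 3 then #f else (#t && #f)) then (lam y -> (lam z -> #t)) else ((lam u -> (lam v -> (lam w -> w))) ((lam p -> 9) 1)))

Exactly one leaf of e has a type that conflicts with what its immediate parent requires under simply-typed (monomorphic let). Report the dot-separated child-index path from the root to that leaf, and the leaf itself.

Answer: 0.0 : 3

Working:
  unify Int ~ Bool
  FAIL: mismatch Int ~ Bool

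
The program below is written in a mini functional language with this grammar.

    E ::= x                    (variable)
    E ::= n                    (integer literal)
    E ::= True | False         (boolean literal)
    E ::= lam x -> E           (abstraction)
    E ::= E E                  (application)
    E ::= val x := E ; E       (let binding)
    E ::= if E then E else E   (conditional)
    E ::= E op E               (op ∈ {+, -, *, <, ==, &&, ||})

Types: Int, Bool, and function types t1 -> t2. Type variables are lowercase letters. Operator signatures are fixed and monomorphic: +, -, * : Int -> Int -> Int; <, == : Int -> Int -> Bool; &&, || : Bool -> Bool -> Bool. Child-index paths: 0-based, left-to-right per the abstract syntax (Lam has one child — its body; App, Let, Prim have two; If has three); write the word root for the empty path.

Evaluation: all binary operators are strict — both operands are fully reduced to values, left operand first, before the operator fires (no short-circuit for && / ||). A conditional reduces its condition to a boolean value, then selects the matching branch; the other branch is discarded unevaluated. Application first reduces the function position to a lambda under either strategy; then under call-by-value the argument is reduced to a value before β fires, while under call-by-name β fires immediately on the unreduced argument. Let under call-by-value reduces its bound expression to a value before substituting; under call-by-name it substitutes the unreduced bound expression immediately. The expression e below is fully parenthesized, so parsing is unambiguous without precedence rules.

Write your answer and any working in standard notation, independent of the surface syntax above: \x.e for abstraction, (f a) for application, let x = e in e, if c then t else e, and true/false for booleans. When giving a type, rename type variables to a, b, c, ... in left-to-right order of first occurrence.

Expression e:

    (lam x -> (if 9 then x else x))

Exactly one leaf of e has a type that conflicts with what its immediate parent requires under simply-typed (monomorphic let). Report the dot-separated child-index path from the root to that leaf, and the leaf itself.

Working:
  unify Int ~ Bool
  FAIL: mismatch Int ~ Bool

Answer: 0.0 : 9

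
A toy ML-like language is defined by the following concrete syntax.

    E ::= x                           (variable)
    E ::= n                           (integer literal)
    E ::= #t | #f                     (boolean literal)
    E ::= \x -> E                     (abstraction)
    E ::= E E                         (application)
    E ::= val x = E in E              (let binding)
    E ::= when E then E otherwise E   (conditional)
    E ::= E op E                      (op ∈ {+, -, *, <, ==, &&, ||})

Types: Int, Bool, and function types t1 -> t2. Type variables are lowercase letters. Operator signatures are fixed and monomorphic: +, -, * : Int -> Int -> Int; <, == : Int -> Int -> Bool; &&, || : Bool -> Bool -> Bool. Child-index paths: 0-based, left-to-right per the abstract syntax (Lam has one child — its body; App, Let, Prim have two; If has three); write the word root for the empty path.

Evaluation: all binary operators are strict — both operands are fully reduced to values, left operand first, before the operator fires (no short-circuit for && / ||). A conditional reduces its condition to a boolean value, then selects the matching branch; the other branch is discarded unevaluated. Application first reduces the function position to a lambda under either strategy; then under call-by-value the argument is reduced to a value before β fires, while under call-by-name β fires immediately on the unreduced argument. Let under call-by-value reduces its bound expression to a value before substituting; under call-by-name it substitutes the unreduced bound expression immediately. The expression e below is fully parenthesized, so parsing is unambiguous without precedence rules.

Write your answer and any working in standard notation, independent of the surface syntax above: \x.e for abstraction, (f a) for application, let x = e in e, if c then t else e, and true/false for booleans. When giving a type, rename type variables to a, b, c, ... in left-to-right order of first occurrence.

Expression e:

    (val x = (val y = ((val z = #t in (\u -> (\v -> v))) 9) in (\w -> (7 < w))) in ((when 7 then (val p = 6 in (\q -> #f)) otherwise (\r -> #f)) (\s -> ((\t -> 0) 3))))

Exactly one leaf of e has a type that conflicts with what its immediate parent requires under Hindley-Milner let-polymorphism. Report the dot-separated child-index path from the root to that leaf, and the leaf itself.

Answer: 1.0.0 : 7

Derivation:
let z : Bool
v : b
\v._ : b -> b
\u._ : a -> b -> b
  unify a -> b -> b ~ Int -> c
  unify a ~ Int
  unify b -> b ~ c
_ _ : b -> b
let y : forall. b -> b
  unify Int ~ Int
w : d
  unify d ~ Int
\w._ : Int -> Bool
let x : Int -> Bool
  unify Int ~ Bool
  FAIL: mismatch Int ~ Bool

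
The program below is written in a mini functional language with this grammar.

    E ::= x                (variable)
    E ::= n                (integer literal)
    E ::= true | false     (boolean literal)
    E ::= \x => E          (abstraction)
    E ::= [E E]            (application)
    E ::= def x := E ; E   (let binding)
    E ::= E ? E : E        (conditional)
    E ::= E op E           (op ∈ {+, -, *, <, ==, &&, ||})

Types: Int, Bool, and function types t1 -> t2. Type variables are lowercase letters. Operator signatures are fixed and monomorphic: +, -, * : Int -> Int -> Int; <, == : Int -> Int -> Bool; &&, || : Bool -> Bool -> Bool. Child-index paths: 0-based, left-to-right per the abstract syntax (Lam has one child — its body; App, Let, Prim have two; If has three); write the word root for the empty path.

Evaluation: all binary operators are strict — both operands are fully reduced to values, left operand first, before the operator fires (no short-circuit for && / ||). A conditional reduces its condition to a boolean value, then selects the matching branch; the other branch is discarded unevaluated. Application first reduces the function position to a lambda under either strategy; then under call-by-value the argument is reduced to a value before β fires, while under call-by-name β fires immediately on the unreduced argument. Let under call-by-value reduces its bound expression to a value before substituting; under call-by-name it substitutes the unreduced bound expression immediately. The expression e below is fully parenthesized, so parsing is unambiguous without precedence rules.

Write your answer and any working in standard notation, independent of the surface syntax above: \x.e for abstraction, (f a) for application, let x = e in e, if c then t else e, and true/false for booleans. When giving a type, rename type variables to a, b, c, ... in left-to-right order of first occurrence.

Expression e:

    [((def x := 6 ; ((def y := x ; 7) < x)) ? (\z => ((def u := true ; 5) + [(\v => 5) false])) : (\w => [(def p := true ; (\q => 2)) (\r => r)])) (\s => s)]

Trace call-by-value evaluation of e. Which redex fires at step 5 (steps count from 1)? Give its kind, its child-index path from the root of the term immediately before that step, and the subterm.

Working:
step 0: ((if (let x = 6 in ((let y = x in 7) < x)) then (\z.((let u = true in 5) + ((\v.5) false))) else (\w.((let p = true in (\q.2)) (\r.r)))) (\s.s))
step 1: [let@0.0] ((if ((let y = 6 in 7) < 6) then (\z.((let u = true in 5) + ((\v.5) false))) else (\w.((let p = true in (\q.2)) (\r.r)))) (\s.s))
step 2: [let@0.0.0] ((if (7 < 6) then (\z.((let u = true in 5) + ((\v.5) false))) else (\w.((let p = true in (\q.2)) (\r.r)))) (\s.s))
step 3: [delta@0.0] ((if false then (\z.((let u = true in 5) + ((\v.5) false))) else (\w.((let p = true in (\q.2)) (\r.r)))) (\s.s))
step 4: [if@0] ((\w.((let p = true in (\q.2)) (\r.r))) (\s.s))
step 5: [beta@root] ((let p = true in (\q.2)) (\r.r))

Answer: beta at root : ((\w.((let p = true in (\q.2)) (\r.r))) (\s.s))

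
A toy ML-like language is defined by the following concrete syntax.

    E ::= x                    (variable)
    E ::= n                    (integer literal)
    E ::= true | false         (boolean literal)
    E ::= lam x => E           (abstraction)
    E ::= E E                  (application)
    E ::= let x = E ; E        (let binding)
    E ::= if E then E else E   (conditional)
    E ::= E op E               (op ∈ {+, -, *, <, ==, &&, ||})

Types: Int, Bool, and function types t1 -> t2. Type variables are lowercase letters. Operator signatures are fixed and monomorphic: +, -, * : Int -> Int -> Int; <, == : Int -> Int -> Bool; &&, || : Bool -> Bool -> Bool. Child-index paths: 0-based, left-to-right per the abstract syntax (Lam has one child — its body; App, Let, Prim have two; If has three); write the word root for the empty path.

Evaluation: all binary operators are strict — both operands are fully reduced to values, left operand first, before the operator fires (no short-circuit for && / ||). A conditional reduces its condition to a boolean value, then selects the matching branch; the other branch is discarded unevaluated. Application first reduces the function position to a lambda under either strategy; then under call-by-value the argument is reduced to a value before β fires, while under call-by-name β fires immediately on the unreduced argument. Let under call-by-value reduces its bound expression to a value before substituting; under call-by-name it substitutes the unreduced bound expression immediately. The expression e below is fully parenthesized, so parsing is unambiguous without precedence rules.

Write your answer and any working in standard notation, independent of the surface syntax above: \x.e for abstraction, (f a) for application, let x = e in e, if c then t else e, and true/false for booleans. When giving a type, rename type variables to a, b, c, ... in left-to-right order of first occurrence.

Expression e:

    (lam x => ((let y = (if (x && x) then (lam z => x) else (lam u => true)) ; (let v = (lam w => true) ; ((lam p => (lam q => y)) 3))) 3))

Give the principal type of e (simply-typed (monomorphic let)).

Answer: Bool -> a -> Bool

Working:
x : a
  unify a ~ Bool
x : Bool
  unify Bool ~ Bool
  unify Bool ~ Bool
x : Bool
\z._ : b -> Bool
\u._ : c -> Bool
  unify b -> Bool ~ c -> Bool
  unify b ~ c
  unify Bool ~ Bool
let y : c -> Bool
\w._ : d -> Bool
let v : d -> Bool
y : c -> Bool
\q._ : f -> c -> Bool
\p._ : e -> f -> c -> Bool
  unify e -> f -> c -> Bool ~ Int -> g
  unify e ~ Int
  unify f -> c -> Bool ~ g
_ _ : f -> c -> Bool
  unify f -> c -> Bool ~ Int -> h
  unify f ~ Int
  unify c -> Bool ~ h
_ _ : c -> Bool
\x._ : Bool -> c -> Bool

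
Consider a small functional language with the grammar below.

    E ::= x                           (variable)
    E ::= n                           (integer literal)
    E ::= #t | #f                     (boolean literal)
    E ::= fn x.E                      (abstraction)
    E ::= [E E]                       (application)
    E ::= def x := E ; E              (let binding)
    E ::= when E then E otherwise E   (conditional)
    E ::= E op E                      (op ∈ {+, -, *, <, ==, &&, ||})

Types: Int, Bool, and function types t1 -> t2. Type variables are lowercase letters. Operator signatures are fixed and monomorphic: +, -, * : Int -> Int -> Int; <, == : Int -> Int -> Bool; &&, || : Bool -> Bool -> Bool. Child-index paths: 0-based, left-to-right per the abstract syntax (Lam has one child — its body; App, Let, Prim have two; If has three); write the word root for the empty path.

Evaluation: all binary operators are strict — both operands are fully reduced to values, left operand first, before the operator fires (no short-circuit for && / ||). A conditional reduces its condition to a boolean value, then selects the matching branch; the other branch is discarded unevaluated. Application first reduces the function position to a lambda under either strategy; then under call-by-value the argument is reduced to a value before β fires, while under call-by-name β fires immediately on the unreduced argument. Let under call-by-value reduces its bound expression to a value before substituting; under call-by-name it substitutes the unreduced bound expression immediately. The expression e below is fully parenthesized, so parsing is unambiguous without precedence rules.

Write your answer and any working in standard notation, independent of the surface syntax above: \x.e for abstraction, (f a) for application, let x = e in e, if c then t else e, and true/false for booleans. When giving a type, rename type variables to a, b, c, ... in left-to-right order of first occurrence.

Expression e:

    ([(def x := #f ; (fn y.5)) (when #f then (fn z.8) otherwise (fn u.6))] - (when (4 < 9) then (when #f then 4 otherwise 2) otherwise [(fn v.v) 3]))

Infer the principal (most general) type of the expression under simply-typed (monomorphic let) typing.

Answer: Int

Working:
let x : Bool
\y._ : a -> Int
  unify Bool ~ Bool
\z._ : b -> Int
\u._ : c -> Int
  unify b -> Int ~ c -> Int
  unify b ~ c
  unify Int ~ Int
  unify a -> Int ~ (c -> Int) -> d
  unify a ~ c -> Int
  unify Int ~ d
_ _ : Int
  unify Int ~ Int
  unify Int ~ Int
  unify Int ~ Int
  unify Bool ~ Bool
  unify Bool ~ Bool
  unify Int ~ Int
v : e
\v._ : e -> e
  unify e -> e ~ Int -> f
  unify e ~ Int
  unify Int ~ f
_ _ : Int
  unify Int ~ Int
  unify Int ~ Int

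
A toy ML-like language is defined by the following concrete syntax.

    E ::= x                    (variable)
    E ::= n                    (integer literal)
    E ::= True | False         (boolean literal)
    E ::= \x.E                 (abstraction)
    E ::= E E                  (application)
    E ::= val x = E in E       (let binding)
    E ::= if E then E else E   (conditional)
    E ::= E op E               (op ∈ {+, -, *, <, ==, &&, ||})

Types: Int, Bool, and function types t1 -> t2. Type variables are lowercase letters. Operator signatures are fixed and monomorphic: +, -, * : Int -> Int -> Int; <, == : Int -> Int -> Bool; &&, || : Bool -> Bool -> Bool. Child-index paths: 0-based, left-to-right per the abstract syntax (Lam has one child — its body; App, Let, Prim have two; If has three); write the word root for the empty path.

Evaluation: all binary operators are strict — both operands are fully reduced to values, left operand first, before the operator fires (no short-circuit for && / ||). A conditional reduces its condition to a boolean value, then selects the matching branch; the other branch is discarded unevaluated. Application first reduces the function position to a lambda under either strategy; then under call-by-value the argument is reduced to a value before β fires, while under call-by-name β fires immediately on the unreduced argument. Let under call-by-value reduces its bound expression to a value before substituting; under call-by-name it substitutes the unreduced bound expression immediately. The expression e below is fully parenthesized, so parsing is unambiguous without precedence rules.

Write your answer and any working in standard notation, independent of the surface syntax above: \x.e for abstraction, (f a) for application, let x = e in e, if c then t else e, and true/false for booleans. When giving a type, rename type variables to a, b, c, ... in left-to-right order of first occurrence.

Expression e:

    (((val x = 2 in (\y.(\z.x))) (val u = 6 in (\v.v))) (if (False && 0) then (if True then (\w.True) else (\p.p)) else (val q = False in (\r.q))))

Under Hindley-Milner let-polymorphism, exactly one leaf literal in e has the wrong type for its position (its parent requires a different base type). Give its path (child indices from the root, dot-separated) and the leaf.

Derivation:
let x : Int
x : Int
\z._ : b -> Int
\y._ : a -> b -> Int
let u : Int
v : c
\v._ : c -> c
  unify a -> b -> Int ~ (c -> c) -> d
  unify a ~ c -> c
  unify b -> Int ~ d
_ _ : b -> Int
  unify Bool ~ Bool
  unify Int ~ Bool
  FAIL: mismatch Int ~ Bool

Answer: 1.0.1 : 0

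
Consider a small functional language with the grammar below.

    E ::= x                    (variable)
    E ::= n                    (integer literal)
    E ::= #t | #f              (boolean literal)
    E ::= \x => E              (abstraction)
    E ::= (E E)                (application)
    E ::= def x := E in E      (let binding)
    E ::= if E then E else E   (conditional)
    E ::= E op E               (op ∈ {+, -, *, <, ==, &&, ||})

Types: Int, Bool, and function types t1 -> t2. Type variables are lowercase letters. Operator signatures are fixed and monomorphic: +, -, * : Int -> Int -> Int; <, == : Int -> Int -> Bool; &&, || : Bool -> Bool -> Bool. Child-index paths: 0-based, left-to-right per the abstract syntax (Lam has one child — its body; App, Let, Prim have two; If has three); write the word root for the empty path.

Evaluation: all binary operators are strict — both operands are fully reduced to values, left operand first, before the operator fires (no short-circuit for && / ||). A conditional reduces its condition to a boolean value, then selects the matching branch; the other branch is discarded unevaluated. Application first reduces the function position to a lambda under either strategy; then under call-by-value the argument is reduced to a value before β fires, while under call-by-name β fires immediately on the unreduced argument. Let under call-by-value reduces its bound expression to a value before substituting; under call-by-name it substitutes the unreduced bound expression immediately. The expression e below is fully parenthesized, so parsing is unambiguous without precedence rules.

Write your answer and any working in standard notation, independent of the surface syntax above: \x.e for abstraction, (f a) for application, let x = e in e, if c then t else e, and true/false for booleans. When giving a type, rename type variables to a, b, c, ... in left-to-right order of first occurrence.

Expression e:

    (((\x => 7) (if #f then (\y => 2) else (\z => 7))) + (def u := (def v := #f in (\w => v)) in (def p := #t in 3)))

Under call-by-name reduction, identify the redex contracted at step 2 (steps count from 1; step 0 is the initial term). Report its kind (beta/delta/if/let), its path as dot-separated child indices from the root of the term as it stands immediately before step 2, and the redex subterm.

Answer: let at 1 : (let u = (let v = false in (\w.v)) in (let p = true in 3))

Derivation:
step 0: (((\x.7) (if false then (\y.2) else (\z.7))) + (let u = (let v = false in (\w.v)) in (let p = true in 3)))
step 1: [beta@0] (7 + (let u = (let v = false in (\w.v)) in (let p = true in 3)))
step 2: [let@1] (7 + (let p = true in 3))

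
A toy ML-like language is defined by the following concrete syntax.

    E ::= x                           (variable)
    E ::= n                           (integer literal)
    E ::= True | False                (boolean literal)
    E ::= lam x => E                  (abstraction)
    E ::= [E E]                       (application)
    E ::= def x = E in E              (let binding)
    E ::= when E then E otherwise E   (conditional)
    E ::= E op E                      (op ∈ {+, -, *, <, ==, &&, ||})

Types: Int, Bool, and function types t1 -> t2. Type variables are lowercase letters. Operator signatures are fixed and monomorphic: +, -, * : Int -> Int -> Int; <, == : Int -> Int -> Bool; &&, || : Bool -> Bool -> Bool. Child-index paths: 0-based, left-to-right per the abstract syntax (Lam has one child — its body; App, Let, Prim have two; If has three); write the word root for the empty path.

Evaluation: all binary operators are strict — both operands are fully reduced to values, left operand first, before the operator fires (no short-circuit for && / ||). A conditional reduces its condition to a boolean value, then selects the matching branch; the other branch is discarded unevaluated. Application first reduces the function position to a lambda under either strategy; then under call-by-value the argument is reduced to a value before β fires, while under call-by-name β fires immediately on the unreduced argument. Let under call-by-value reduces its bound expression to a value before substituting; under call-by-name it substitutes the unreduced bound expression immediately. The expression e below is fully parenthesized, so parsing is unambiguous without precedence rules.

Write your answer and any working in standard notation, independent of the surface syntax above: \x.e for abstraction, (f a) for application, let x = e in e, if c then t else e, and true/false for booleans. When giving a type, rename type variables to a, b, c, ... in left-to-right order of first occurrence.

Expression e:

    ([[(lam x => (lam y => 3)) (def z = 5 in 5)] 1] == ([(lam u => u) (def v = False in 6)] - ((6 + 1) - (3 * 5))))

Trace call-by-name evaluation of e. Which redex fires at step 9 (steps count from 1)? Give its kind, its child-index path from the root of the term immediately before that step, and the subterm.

Answer: delta at root : (3 == 14)

Working:
step 0: ((((\x.(\y.3)) (let z = 5 in 5)) 1) == (((\u.u) (let v = false in 6)) - ((6 + 1) - (3 * 5))))
step 1: [beta@0.0] (((\y.3) 1) == (((\u.u) (let v = false in 6)) - ((6 + 1) - (3 * 5))))
step 2: [beta@0] (3 == (((\u.u) (let v = false in 6)) - ((6 + 1) - (3 * 5))))
step 3: [beta@1.0] (3 == ((let v = false in 6) - ((6 + 1) - (3 * 5))))
step 4: [let@1.0] (3 == (6 - ((6 + 1) - (3 * 5))))
step 5: [delta@1.1.0] (3 == (6 - (7 - (3 * 5))))
step 6: [delta@1.1.1] (3 == (6 - (7 - 15)))
step 7: [delta@1.1] (3 == (6 - -8))
step 8: [delta@1] (3 == 14)
step 9: [delta@root] false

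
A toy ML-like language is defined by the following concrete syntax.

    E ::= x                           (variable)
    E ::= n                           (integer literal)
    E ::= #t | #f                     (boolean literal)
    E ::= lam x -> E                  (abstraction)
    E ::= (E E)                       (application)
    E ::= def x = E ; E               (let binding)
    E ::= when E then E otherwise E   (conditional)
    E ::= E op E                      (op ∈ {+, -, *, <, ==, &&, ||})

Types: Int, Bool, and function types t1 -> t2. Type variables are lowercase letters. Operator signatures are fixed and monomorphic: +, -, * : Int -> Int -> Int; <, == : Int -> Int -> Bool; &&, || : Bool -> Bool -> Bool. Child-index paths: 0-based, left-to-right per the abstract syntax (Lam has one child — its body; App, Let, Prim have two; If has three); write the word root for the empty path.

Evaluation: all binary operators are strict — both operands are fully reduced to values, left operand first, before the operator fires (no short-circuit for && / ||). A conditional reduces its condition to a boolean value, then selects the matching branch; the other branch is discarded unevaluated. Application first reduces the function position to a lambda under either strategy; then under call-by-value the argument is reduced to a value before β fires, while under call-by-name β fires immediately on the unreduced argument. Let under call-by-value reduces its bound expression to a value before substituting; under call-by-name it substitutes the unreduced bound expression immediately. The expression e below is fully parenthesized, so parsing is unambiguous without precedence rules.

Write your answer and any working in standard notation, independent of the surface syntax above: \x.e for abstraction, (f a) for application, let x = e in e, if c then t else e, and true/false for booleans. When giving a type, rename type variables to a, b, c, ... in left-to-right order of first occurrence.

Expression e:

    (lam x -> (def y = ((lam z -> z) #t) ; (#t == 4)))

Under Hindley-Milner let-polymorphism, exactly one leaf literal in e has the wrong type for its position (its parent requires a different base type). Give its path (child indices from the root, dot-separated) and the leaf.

Answer: 0.1.0 : true

Derivation:
z : b
\z._ : b -> b
  unify b -> b ~ Bool -> c
  unify b ~ Bool
  unify Bool ~ c
_ _ : Bool
let y : Bool
  unify Bool ~ Int
  FAIL: mismatch Bool ~ Int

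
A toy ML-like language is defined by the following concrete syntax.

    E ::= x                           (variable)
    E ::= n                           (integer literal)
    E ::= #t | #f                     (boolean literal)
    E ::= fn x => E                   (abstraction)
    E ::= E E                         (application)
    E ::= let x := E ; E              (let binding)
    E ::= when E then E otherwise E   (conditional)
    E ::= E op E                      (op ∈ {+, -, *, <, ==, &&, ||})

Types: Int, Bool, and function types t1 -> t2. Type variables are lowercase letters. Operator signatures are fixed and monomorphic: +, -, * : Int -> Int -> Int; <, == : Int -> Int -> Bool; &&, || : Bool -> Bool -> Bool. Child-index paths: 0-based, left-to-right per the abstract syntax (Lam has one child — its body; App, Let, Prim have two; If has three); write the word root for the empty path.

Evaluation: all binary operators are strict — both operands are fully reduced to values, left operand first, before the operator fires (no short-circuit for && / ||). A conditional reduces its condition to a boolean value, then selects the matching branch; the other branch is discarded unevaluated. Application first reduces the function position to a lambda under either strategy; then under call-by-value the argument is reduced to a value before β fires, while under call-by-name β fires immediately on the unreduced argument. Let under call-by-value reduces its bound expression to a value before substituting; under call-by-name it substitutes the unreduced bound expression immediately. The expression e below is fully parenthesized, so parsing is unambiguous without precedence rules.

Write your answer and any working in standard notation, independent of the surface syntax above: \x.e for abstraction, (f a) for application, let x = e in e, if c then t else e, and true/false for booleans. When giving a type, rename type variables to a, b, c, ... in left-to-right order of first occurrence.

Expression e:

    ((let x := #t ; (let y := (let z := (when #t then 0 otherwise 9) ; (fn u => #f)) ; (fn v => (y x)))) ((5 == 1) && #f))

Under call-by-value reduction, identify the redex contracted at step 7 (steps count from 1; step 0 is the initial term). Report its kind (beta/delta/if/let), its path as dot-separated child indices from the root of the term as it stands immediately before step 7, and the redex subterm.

Derivation:
step 0: ((let x = true in (let y = (let z = (if true then 0 else 9) in (\u.false)) in (\v.(y x)))) ((5 == 1) && false))
step 1: [let@0] ((let y = (let z = (if true then 0 else 9) in (\u.false)) in (\v.(y true))) ((5 == 1) && false))
step 2: [if@0.0.0] ((let y = (let z = 0 in (\u.false)) in (\v.(y true))) ((5 == 1) && false))
step 3: [let@0.0] ((let y = (\u.false) in (\v.(y true))) ((5 == 1) && false))
step 4: [let@0] ((\v.((\u.false) true)) ((5 == 1) && false))
step 5: [delta@1.0] ((\v.((\u.false) true)) (false && false))
step 6: [delta@1] ((\v.((\u.false) true)) false)
step 7: [beta@root] ((\u.false) true)

Answer: beta at root : ((\v.((\u.false) true)) false)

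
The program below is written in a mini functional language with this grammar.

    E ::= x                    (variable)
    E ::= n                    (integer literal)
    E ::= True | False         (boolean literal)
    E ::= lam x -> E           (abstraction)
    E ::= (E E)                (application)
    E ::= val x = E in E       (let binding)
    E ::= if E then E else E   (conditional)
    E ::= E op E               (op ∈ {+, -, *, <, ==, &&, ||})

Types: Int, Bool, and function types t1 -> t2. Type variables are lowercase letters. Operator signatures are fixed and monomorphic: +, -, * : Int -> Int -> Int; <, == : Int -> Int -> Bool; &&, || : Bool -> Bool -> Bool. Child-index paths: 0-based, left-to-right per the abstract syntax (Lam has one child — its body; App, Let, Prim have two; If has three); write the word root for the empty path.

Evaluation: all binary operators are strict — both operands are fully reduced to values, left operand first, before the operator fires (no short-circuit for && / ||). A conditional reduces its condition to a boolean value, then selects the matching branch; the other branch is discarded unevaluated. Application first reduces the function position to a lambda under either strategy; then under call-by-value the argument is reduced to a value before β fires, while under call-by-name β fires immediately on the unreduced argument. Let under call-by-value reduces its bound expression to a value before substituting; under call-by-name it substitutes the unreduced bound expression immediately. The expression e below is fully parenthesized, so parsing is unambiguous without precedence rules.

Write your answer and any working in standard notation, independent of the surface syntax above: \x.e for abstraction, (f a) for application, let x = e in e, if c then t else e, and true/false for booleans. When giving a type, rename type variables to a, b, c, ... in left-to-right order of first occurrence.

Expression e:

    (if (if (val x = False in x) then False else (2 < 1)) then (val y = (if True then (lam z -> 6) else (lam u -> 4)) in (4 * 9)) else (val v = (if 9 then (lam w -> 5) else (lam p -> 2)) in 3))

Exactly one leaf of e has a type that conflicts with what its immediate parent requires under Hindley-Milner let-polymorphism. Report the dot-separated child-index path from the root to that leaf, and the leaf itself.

Answer: 2.0.0 : 9

Derivation:
let x : Bool
x : Bool
  unify Bool ~ Bool
  unify Int ~ Int
  unify Int ~ Int
  unify Bool ~ Bool
  unify Bool ~ Bool
  unify Bool ~ Bool
\z._ : a -> Int
\u._ : b -> Int
  unify a -> Int ~ b -> Int
  unify a ~ b
  unify Int ~ Int
let y : forall. b -> Int
  unify Int ~ Int
  unify Int ~ Int
  unify Int ~ Bool
  FAIL: mismatch Int ~ Bool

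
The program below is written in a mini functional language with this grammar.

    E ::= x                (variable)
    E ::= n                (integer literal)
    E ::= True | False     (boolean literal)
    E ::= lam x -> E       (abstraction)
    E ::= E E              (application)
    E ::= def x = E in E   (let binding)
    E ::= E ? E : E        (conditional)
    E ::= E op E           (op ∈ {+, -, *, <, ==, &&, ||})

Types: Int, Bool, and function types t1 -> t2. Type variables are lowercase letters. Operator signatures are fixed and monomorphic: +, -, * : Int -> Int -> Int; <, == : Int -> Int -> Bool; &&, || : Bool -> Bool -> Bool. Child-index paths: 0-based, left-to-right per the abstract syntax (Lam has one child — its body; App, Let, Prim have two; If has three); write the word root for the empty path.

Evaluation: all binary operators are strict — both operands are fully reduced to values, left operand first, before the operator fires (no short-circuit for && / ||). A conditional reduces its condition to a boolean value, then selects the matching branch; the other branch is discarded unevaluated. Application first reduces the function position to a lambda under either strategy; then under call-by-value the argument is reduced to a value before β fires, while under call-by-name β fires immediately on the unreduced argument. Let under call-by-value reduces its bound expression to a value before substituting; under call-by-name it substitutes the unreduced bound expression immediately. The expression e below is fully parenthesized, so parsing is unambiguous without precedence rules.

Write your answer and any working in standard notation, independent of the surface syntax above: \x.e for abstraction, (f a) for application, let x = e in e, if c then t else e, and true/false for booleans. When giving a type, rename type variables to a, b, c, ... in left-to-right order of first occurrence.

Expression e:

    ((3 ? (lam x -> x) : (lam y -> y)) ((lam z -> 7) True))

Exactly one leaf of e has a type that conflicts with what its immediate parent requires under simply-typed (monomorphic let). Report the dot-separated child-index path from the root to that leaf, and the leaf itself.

Derivation:
  unify Int ~ Bool
  FAIL: mismatch Int ~ Bool

Answer: 0.0 : 3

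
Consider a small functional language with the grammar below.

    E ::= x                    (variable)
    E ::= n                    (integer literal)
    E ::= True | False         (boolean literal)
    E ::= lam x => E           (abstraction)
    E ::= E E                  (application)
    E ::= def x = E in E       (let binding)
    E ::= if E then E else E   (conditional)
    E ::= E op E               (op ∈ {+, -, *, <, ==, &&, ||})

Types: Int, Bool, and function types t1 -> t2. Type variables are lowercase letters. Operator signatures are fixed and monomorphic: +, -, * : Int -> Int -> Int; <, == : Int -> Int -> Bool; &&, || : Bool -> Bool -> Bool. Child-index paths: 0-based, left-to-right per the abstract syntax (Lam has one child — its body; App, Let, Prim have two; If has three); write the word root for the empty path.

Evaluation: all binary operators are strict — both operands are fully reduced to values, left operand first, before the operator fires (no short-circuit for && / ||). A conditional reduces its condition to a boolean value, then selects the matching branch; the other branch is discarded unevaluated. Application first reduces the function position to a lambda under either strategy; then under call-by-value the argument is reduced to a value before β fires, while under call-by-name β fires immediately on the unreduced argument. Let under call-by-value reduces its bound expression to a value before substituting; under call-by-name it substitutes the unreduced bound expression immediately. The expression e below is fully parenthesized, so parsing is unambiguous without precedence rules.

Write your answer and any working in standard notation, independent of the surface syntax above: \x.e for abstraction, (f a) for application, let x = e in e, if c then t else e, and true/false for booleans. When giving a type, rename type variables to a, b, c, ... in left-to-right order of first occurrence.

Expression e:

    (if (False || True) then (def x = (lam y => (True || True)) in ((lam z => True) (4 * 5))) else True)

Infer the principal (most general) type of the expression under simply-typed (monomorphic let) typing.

Trace:
  unify Bool ~ Bool
  unify Bool ~ Bool
  unify Bool ~ Bool
  unify Bool ~ Bool
  unify Bool ~ Bool
\y._ : a -> Bool
let x : a -> Bool
\z._ : b -> Bool
  unify Int ~ Int
  unify Int ~ Int
  unify b -> Bool ~ Int -> c
  unify b ~ Int
  unify Bool ~ c
_ _ : Bool
  unify Bool ~ Bool

Answer: Bool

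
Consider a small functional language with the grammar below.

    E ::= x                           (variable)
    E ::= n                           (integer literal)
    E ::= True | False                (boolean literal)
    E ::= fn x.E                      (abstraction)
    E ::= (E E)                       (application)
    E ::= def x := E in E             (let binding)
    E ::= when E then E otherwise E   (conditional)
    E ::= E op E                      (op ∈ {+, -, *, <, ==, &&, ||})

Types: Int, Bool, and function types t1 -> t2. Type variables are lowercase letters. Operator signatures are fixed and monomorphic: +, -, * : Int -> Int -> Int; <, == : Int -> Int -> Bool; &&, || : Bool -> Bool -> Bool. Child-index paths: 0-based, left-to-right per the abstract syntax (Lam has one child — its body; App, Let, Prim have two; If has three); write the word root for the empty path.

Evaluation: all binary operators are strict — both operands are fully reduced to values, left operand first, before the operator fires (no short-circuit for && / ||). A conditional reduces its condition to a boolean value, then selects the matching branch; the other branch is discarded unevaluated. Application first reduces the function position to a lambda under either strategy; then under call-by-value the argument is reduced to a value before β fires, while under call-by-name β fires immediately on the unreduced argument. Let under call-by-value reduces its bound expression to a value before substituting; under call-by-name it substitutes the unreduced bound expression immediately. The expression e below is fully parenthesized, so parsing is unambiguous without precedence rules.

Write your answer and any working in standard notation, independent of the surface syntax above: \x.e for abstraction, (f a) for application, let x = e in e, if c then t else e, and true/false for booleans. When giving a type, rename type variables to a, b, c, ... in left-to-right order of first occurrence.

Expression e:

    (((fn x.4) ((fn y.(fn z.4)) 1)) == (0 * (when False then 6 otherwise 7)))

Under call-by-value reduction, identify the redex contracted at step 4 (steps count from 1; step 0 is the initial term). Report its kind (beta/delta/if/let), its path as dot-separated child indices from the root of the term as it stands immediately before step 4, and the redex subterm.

Trace:
step 0: (((\x.4) ((\y.(\z.4)) 1)) == (0 * (if false then 6 else 7)))
step 1: [beta@0.1] (((\x.4) (\z.4)) == (0 * (if false then 6 else 7)))
step 2: [beta@0] (4 == (0 * (if false then 6 else 7)))
step 3: [if@1.1] (4 == (0 * 7))
step 4: [delta@1] (4 == 0)

Answer: delta at 1 : (0 * 7)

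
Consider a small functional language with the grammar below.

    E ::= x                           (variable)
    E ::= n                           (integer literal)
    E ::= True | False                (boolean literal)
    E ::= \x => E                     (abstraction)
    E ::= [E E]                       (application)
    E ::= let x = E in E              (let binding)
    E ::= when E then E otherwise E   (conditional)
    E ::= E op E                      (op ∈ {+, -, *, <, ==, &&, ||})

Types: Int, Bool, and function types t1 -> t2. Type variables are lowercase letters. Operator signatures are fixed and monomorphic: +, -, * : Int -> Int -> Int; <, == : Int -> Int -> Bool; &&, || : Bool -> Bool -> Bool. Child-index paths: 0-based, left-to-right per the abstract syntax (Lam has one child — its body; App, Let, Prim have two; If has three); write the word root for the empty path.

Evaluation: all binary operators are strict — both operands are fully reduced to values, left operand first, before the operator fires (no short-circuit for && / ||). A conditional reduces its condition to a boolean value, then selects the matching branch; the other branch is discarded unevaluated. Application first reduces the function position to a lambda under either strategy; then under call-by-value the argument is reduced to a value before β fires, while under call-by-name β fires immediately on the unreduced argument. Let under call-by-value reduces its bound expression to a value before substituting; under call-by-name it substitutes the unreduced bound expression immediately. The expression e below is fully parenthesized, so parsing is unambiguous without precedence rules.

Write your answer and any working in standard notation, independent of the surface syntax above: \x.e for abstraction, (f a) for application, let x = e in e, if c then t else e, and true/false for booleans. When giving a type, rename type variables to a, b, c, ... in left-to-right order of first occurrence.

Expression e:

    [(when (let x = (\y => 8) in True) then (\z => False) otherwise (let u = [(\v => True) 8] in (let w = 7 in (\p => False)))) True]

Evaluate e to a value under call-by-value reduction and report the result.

Answer: false

Working:
step 0: ((if (let x = (\y.8) in true) then (\z.false) else (let u = ((\v.true) 8) in (let w = 7 in (\p.false)))) true)
step 1: [let@0.0] ((if true then (\z.false) else (let u = ((\v.true) 8) in (let w = 7 in (\p.false)))) true)
step 2: [if@0] ((\z.false) true)
step 3: [beta@root] false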